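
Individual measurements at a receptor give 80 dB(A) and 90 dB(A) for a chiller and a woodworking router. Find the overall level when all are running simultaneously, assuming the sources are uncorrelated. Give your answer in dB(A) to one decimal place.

90.4 dB(A)

Incoherent sources combine by intensity addition: L_total = 10·log₁₀(Σ 10^(L_i/10)).
Σ 10^(L/10) = 10^(80/10) + 10^(90/10) = 1.100e+09.
L_total = 10·log₁₀(1.100e+09) = 90.41 dB(A).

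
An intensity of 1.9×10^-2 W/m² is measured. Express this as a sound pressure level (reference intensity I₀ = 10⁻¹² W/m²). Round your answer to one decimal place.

102.8 dB

L = 10·log₁₀(I/I₀) = 10·log₁₀(1.9×10^-2/10⁻¹²) = 10·log₁₀(1.9×10^10).
L = 10·(0.2788 + 10) = 102.79 dB.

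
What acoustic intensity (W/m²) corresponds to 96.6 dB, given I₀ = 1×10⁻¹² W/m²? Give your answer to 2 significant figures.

0.0046 W/m²

I/I₀ = 10^(96.6/10) = 4.571e+09, so I = 4.571e+09 × 10⁻¹² W/m².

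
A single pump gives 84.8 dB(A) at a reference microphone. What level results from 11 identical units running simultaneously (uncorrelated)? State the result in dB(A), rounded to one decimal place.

95.2 dB(A)

N identical incoherent sources raise the level by 10·log₁₀ N.
L_total = 84.8 + 10·log₁₀(11) = 84.8 + 10.414 = 95.21 dB(A).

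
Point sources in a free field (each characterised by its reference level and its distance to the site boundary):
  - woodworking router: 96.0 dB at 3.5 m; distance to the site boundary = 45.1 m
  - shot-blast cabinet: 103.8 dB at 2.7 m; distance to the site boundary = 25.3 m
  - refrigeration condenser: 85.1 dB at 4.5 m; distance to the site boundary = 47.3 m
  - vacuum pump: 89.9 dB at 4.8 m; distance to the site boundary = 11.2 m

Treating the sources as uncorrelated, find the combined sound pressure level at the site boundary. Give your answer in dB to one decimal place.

86.8 dB

First find each source's level at the receiver (point-source: −20·log₁₀(r/r_ref)), then combine on an intensity basis.
woodworking router: 96.0 − 20·log₁₀(45.1/3.5) = 96.0 − 22.20 = 73.80 dB.
shot-blast cabinet: 103.8 − 20·log₁₀(25.3/2.7) = 103.8 − 19.44 = 84.36 dB.
refrigeration condenser: 85.1 − 20·log₁₀(47.3/4.5) = 85.1 − 20.43 = 64.67 dB.
vacuum pump: 89.9 − 20·log₁₀(11.2/4.8) = 89.9 − 7.36 = 82.54 dB.
Σ 10^(L/10) = 4.796e+08 → L_total = 10·log₁₀(4.796e+08) = 86.81 dB.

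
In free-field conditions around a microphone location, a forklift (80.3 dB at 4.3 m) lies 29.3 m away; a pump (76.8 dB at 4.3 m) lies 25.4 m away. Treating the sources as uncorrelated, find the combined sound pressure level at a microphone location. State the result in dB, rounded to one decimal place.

First find each source's level at the receiver (point-source: −20·log₁₀(r/r_ref)), then combine on an intensity basis.
forklift: 80.3 − 20·log₁₀(29.3/4.3) = 80.3 − 16.67 = 63.63 dB.
pump: 76.8 − 20·log₁₀(25.4/4.3) = 76.8 − 15.43 = 61.37 dB.
Σ 10^(L/10) = 3.680e+06 → L_total = 10·log₁₀(3.680e+06) = 65.66 dB.

65.7 dB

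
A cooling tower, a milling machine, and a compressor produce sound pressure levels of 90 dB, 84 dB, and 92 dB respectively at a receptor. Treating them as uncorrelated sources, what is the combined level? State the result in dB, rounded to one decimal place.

94.5 dB

For uncorrelated sources the intensities add, so convert each level to linear form, sum, and take 10·log₁₀ of the total.
Σ 10^(L/10) = 10^(90/10) + 10^(84/10) + 10^(92/10) = 2.836e+09.
L_total = 10·log₁₀(2.836e+09) = 94.53 dB.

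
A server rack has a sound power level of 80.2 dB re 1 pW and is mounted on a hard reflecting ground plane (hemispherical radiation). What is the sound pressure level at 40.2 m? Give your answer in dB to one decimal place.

40.1 dB

L_p = L_w − 10·log₁₀(2π·r²) with r = 40.2 m.
2π·r² = 1.015e+04 m², 10·log₁₀ of that is 40.066 dB.
L_p = 80.2 − 40.066 = 40.13 dB.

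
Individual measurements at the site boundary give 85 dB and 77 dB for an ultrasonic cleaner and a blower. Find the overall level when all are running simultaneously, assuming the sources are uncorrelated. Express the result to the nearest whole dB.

Incoherent sources combine by intensity addition: L_total = 10·log₁₀(Σ 10^(L_i/10)).
Σ 10^(L/10) = 10^(85/10) + 10^(77/10) = 3.663e+08.
L_total = 10·log₁₀(3.663e+08) = 85.64 dB.

86 dB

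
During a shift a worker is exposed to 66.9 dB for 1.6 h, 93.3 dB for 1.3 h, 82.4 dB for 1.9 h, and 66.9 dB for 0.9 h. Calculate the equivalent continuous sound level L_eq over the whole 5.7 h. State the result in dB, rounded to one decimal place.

87.4 dB

The energy average is taken in the linear domain: L_eq = 10·log₁₀[(Σ tᵢ·10^(Lᵢ/10))/T], T = 5.7 h.
Σ tᵢ·10^(Lᵢ/10) = 1.6·10^(66.9/10) + 1.3·10^(93.3/10) + 1.9·10^(82.4/10) + 0.9·10^(66.9/10) = 3.122e+09.
L_eq = 10·log₁₀(3.122e+09/5.7) = 87.39 dB.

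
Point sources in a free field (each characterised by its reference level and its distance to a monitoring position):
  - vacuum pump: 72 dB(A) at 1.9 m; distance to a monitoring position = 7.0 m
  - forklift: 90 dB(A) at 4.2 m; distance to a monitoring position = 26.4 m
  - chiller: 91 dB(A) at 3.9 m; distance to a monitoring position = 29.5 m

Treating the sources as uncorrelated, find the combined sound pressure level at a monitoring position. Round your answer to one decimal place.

Apply inverse-square spreading to bring every level to the receiver, then sum 10^(L/10).
vacuum pump: 72 − 20·log₁₀(7.0/1.9) = 72 − 11.33 = 60.67 dB(A).
forklift: 90 − 20·log₁₀(26.4/4.2) = 90 − 15.97 = 74.03 dB(A).
chiller: 91 − 20·log₁₀(29.5/3.9) = 91 − 17.58 = 73.42 dB(A).
Σ 10^(L/10) = 4.848e+07 → L_total = 10·log₁₀(4.848e+07) = 76.86 dB(A).

76.9 dB(A)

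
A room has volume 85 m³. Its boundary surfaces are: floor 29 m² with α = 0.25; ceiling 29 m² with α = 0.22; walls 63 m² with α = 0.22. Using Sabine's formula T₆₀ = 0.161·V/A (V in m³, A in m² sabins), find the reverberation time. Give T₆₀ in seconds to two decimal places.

0.50 s

A = Σ Sᵢαᵢ = 29·0.25 + 29·0.22 + 63·0.22 = 27.49 m².
T₆₀ = 0.161 × 85 / 27.49 = 0.498 s.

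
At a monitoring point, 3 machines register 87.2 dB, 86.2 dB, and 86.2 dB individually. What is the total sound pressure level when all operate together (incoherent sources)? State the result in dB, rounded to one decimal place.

91.3 dB

Incoherent sources combine by intensity addition: L_total = 10·log₁₀(Σ 10^(L_i/10)).
Σ 10^(L/10) = 10^(87.2/10) + 10^(86.2/10) + 10^(86.2/10) = 1.359e+09.
L_total = 10·log₁₀(1.359e+09) = 91.33 dB.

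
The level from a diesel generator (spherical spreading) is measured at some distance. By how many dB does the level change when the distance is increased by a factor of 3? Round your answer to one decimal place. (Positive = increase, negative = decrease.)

-9.5 dB

With spherical spreading the level changes by −20·log₁₀(r₂/r₁).
ΔL = −20·log₁₀(3) = -9.54 dB.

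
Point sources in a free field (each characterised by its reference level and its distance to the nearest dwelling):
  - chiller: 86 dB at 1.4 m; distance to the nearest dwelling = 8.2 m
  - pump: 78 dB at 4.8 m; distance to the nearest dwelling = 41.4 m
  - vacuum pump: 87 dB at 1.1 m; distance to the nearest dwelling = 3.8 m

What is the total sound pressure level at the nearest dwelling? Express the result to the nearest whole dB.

77 dB

Propagate each source to the receiver with L = L_ref − 20·log₁₀(r/r_ref), then add intensities.
chiller: 86 − 20·log₁₀(8.2/1.4) = 86 − 15.35 = 70.65 dB.
pump: 78 − 20·log₁₀(41.4/4.8) = 78 − 18.72 = 59.28 dB.
vacuum pump: 87 − 20·log₁₀(3.8/1.1) = 87 − 10.77 = 76.23 dB.
Σ 10^(L/10) = 5.445e+07 → L_total = 10·log₁₀(5.445e+07) = 77.36 dB.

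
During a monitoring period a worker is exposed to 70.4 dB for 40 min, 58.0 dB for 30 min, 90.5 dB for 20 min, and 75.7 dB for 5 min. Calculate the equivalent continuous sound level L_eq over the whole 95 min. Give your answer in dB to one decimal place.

L_eq = 10·log₁₀[(1/T)·Σ tᵢ·10^(Lᵢ/10)] with T = 95 min.
Σ tᵢ·10^(Lᵢ/10) = 40·10^(70.4/10) + 30·10^(58.0/10) + 20·10^(90.5/10) + 5·10^(75.7/10) = 2.308e+10.
L_eq = 10·log₁₀(2.308e+10/95) = 83.86 dB.

83.9 dB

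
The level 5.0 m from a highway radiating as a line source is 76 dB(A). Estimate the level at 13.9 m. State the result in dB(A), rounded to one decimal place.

71.6 dB(A)

Cylindrical spreading from a line source gives a 10·log₁₀(r₂/r₁) drop.
L₂ = 76 − 10·log₁₀(13.9/5.0) = 76 − 4.440 = 71.56 dB(A).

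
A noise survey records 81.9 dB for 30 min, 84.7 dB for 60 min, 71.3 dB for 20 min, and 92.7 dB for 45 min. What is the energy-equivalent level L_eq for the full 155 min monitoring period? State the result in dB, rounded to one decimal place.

88.4 dB

Weight each interval's intensity by its duration and average over T = 155 min:
Σ tᵢ·10^(Lᵢ/10) = 30·10^(81.9/10) + 60·10^(84.7/10) + 20·10^(71.3/10) + 45·10^(92.7/10) = 1.064e+11.
L_eq = 10·log₁₀(1.064e+11/155) = 88.37 dB.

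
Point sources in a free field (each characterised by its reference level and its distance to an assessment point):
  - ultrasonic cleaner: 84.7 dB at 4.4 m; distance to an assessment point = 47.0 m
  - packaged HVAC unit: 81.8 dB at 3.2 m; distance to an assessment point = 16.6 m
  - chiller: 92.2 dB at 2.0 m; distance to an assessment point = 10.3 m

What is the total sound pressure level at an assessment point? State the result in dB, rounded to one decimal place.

Propagate each source to the receiver with L = L_ref − 20·log₁₀(r/r_ref), then add intensities.
ultrasonic cleaner: 84.7 − 20·log₁₀(47.0/4.4) = 84.7 − 20.57 = 64.13 dB.
packaged HVAC unit: 81.8 − 20·log₁₀(16.6/3.2) = 81.8 − 14.30 = 67.50 dB.
chiller: 92.2 − 20·log₁₀(10.3/2.0) = 92.2 − 14.24 = 77.96 dB.
Σ 10^(L/10) = 7.078e+07 → L_total = 10·log₁₀(7.078e+07) = 78.50 dB.

78.5 dB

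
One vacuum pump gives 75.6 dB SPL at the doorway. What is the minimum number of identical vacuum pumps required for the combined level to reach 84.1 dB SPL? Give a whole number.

8

The shortfall is 84.1 − 75.6 = 8.5 dB, and N units add 10·log₁₀ N, so need 10·log₁₀ N ≥ 8.5.
N ≥ 10^(8.5/10) = 7.079, so N = 8.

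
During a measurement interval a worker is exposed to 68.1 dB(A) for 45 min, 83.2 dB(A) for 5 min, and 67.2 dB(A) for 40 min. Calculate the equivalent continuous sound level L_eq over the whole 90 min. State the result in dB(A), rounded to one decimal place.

72.3 dB(A)

L_eq = 10·log₁₀[(1/T)·Σ tᵢ·10^(Lᵢ/10)] with T = 90 min.
Σ tᵢ·10^(Lᵢ/10) = 45·10^(68.1/10) + 5·10^(83.2/10) + 40·10^(67.2/10) = 1.545e+09.
L_eq = 10·log₁₀(1.545e+09/90) = 72.35 dB(A).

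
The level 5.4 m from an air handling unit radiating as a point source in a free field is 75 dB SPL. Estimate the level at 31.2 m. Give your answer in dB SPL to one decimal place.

Point-source attenuation: ΔL = 20·log₁₀(r₂/r₁) = 20·log₁₀(31.2/5.4) = 15.235 dB.
L₂ = 75 − 20·log₁₀(31.2/5.4) = 75 − 15.235 = 59.76 dB SPL.

59.8 dB SPL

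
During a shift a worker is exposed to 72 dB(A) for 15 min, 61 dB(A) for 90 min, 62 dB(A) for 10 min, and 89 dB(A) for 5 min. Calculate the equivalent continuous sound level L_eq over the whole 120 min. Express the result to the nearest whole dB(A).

76 dB(A)

L_eq = 10·log₁₀[(1/T)·Σ tᵢ·10^(Lᵢ/10)] with T = 120 min.
Σ tᵢ·10^(Lᵢ/10) = 15·10^(72/10) + 90·10^(61/10) + 10·10^(62/10) + 5·10^(89/10) = 4.339e+09.
L_eq = 10·log₁₀(4.339e+09/120) = 75.58 dB(A).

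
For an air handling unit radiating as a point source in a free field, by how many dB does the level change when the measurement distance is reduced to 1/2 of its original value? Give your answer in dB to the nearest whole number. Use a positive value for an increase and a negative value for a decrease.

+6 dB

With spherical spreading the level changes by −20·log₁₀(r₂/r₁).
ΔL = −20·log₁₀(0.5) = +6.02 dB.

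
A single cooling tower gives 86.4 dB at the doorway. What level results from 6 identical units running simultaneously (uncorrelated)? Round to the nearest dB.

94 dB

With 6 equal, uncorrelated contributions the intensity is 6× that of one unit, giving a rise of 10·log₁₀ 6.
L_total = 86.4 + 10·log₁₀(6) = 86.4 + 7.782 = 94.18 dB.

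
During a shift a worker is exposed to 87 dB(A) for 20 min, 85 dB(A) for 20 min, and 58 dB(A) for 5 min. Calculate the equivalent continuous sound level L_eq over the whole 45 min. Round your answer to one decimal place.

85.6 dB(A)

The energy average is taken in the linear domain: L_eq = 10·log₁₀[(Σ tᵢ·10^(Lᵢ/10))/T], T = 45 min.
Σ tᵢ·10^(Lᵢ/10) = 20·10^(87/10) + 20·10^(85/10) + 5·10^(58/10) = 1.635e+10.
L_eq = 10·log₁₀(1.635e+10/45) = 85.60 dB(A).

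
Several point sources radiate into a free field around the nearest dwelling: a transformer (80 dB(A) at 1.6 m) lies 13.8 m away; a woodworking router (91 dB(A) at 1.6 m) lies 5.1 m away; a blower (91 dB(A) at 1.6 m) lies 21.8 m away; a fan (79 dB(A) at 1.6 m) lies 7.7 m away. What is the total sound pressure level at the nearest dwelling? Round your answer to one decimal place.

Apply inverse-square spreading to bring every level to the receiver, then sum 10^(L/10).
transformer: 80 − 20·log₁₀(13.8/1.6) = 80 − 18.72 = 61.28 dB(A).
woodworking router: 91 − 20·log₁₀(5.1/1.6) = 91 − 10.07 = 80.93 dB(A).
blower: 91 − 20·log₁₀(21.8/1.6) = 91 − 22.69 = 68.31 dB(A).
fan: 79 − 20·log₁₀(7.7/1.6) = 79 − 13.65 = 65.35 dB(A).
Σ 10^(L/10) = 1.355e+08 → L_total = 10·log₁₀(1.355e+08) = 81.32 dB(A).

81.3 dB(A)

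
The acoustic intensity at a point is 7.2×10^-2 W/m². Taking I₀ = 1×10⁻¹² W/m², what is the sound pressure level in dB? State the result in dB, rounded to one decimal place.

I/I₀ = 7.2×10^-2/10⁻¹² = 7.2×10^10, and L = 10·log₁₀(I/I₀).
L = 10·(0.8573 + 10) = 108.57 dB.

108.6 dB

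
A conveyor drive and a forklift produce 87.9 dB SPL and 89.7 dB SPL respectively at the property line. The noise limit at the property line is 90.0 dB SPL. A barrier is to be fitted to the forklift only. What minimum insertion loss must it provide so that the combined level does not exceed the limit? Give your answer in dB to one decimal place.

Fixed contribution from the other source: Σ 10^(L/10) = 10^(87.9/10) = 6.166e+08 (87.90 dB SPL).
To meet 90.0 dB SPL overall, the treated forklift may contribute at most 10^(90.0/10) − 6.166e+08 = 3.834e+08, i.e. 85.84 dB SPL.
Required insertion loss = 89.7 − 85.84 = 3.86 dB.

3.9 dB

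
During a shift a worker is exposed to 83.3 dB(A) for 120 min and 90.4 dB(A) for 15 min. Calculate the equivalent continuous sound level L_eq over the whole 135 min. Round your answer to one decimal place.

L_eq = 10·log₁₀[(1/T)·Σ tᵢ·10^(Lᵢ/10)] with T = 135 min.
Σ tᵢ·10^(Lᵢ/10) = 120·10^(83.3/10) + 15·10^(90.4/10) = 4.210e+10.
L_eq = 10·log₁₀(4.210e+10/135) = 84.94 dB(A).

84.9 dB(A)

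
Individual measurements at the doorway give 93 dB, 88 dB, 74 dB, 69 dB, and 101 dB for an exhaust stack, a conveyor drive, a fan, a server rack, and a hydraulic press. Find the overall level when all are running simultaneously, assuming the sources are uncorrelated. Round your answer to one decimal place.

Incoherent sources combine by intensity addition: L_total = 10·log₁₀(Σ 10^(L_i/10)).
Σ 10^(L/10) = 10^(93/10) + 10^(88/10) + 10^(74/10) + 10^(69/10) + 10^(101/10) = 1.525e+10.
L_total = 10·log₁₀(1.525e+10) = 101.83 dB.

101.8 dB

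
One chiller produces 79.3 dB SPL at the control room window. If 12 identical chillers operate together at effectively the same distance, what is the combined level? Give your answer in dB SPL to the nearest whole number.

90 dB SPL

With 12 equal, uncorrelated contributions the intensity is 12× that of one unit, giving a rise of 10·log₁₀ 12.
L_total = 79.3 + 10·log₁₀(12) = 79.3 + 10.792 = 90.09 dB SPL.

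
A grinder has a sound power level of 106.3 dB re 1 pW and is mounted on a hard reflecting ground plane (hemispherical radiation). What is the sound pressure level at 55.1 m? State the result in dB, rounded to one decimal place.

The power spreads over a hemisphere of area 2π·r², so L_p = L_w − 10·log₁₀(2π·r²).
2π·r² = 1.908e+04 m², 10·log₁₀ of that is 42.805 dB.
L_p = 106.3 − 42.805 = 63.50 dB.

63.5 dB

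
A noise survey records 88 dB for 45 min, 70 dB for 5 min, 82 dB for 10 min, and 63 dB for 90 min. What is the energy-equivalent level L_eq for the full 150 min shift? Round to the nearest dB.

83 dB

The energy average is taken in the linear domain: L_eq = 10·log₁₀[(Σ tᵢ·10^(Lᵢ/10))/T], T = 150 min.
Σ tᵢ·10^(Lᵢ/10) = 45·10^(88/10) + 5·10^(70/10) + 10·10^(82/10) + 90·10^(63/10) = 3.021e+10.
L_eq = 10·log₁₀(3.021e+10/150) = 83.04 dB.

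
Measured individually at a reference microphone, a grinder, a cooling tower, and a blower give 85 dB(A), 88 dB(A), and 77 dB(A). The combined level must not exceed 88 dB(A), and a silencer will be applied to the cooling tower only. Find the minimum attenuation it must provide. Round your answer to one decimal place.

Everything except the cooling tower sums to 10^(85/10) + 10^(77/10) = 3.663e+08 in linear terms, 85.64 dB(A).
The limit corresponds to 10^(88/10) = 6.310e+08; subtracting the fixed part leaves 2.646e+08 for the cooling tower, i.e. 84.23 dB(A).
Required insertion loss = 88 − 84.23 = 3.77 dB.

3.8 dB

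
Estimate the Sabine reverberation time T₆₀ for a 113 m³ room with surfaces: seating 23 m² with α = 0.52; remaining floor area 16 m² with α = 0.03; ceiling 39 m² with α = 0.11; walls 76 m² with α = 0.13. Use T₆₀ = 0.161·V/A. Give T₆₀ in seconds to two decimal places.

Summing Sᵢαᵢ: 23·0.52 + 16·0.03 + 39·0.11 + 76·0.13 = 26.61 m².
T₆₀ = 0.161 × 113 / 26.61 = 0.684 s.

0.68 s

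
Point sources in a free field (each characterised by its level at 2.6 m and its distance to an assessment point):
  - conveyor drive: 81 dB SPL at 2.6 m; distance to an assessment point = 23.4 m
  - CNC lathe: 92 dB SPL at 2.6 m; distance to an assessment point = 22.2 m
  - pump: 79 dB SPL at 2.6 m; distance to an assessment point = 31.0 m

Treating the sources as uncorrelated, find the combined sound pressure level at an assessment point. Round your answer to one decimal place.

Apply inverse-square spreading to bring every level to the receiver, then sum 10^(L/10).
conveyor drive: 81 − 20·log₁₀(23.4/2.6) = 81 − 19.08 = 61.92 dB SPL.
CNC lathe: 92 − 20·log₁₀(22.2/2.6) = 92 − 18.63 = 73.37 dB SPL.
pump: 79 − 20·log₁₀(31.0/2.6) = 79 − 21.53 = 57.47 dB SPL.
Σ 10^(L/10) = 2.385e+07 → L_total = 10·log₁₀(2.385e+07) = 73.78 dB SPL.

73.8 dB SPL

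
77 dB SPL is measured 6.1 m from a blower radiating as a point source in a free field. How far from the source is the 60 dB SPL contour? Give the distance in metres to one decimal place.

43.2 m

The 17.0 dB drop corresponds to a distance ratio of 10^(17.0/20) for a point source.
r₂ = 6.1·10^((77−60)/20) = 6.1·10^(17.0/20) = 43.18 m.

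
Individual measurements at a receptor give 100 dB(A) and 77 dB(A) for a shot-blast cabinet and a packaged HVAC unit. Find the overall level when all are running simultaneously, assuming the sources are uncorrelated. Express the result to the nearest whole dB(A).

For uncorrelated sources the intensities add, so convert each level to linear form, sum, and take 10·log₁₀ of the total.
Σ 10^(L/10) = 10^(100/10) + 10^(77/10) = 1.005e+10.
L_total = 10·log₁₀(1.005e+10) = 100.02 dB(A).

100 dB(A)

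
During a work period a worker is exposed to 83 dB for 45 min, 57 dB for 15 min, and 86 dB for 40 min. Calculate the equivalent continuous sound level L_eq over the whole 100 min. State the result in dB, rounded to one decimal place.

L_eq = 10·log₁₀[(1/T)·Σ tᵢ·10^(Lᵢ/10)] with T = 100 min.
Σ tᵢ·10^(Lᵢ/10) = 45·10^(83/10) + 15·10^(57/10) + 40·10^(86/10) = 2.491e+10.
L_eq = 10·log₁₀(2.491e+10/100) = 83.96 dB.

84.0 dB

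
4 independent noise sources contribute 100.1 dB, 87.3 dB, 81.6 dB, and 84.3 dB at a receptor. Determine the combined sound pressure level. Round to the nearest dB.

100 dB

For uncorrelated sources the intensities add, so convert each level to linear form, sum, and take 10·log₁₀ of the total.
Σ 10^(L/10) = 10^(100.1/10) + 10^(87.3/10) + 10^(81.6/10) + 10^(84.3/10) = 1.118e+10.
L_total = 10·log₁₀(1.118e+10) = 100.49 dB.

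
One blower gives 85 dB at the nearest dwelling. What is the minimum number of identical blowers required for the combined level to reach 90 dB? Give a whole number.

4

Need L₁ + 10·log₁₀ N ≥ 90, i.e. log₁₀ N ≥ 0.50.
N ≥ 10^(5.0/10) = 3.162, so N = 4.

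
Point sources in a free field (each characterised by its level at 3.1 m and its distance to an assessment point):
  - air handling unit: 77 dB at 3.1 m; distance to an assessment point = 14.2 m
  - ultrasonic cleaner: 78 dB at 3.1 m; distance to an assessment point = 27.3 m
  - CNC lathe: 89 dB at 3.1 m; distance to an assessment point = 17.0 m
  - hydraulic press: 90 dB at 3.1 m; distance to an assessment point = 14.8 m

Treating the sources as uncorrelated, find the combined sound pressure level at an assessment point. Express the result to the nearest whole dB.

79 dB

First find each source's level at the receiver (point-source: −20·log₁₀(r/r_ref)), then combine on an intensity basis.
air handling unit: 77 − 20·log₁₀(14.2/3.1) = 77 − 13.22 = 63.78 dB.
ultrasonic cleaner: 78 − 20·log₁₀(27.3/3.1) = 78 − 18.90 = 59.10 dB.
CNC lathe: 89 − 20·log₁₀(17.0/3.1) = 89 − 14.78 = 74.22 dB.
hydraulic press: 90 − 20·log₁₀(14.8/3.1) = 90 − 13.58 = 76.42 dB.
Σ 10^(L/10) = 7.349e+07 → L_total = 10·log₁₀(7.349e+07) = 78.66 dB.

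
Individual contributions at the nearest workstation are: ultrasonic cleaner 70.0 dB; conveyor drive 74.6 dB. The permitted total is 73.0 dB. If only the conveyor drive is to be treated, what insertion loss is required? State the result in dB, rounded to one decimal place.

The untreated sources together contribute 10^(70.0/10) = 1.000e+07, i.e. 70.00 dB.
The limit corresponds to 10^(73.0/10) = 1.995e+07; subtracting the fixed part leaves 9.953e+06 for the conveyor drive, i.e. 69.98 dB.
So the conveyor drive must be reduced from 74.6 to 69.98 dB: IL = 4.62 dB.

4.6 dB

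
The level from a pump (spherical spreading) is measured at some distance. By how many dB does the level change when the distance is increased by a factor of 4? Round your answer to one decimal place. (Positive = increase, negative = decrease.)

A point source loses 6 dB per doubling of distance; generally ΔL = −20·log₁₀(r₂/r₁).
ΔL = −20·log₁₀(4) = -12.04 dB.

-12.0 dB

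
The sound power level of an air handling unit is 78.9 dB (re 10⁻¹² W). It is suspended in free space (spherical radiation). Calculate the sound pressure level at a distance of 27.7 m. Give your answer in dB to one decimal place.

The power spreads over a sphere of area 4π·r², so L_p = L_w − 10·log₁₀(4π·r²).
4π·r² = 9642 m², 10·log₁₀ of that is 39.842 dB.
L_p = 78.9 − 39.842 = 39.06 dB.

39.1 dB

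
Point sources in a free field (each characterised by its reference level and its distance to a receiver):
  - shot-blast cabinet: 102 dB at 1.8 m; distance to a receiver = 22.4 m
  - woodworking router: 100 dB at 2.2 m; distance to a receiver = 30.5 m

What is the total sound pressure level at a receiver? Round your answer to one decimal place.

Apply inverse-square spreading to bring every level to the receiver, then sum 10^(L/10).
shot-blast cabinet: 102 − 20·log₁₀(22.4/1.8) = 102 − 21.90 = 80.10 dB.
woodworking router: 100 − 20·log₁₀(30.5/2.2) = 100 − 22.84 = 77.16 dB.
Σ 10^(L/10) = 1.544e+08 → L_total = 10·log₁₀(1.544e+08) = 81.89 dB.

81.9 dB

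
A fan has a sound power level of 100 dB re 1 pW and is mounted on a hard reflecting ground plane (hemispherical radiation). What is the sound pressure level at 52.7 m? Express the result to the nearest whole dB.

58 dB

The power spreads over a hemisphere of area 2π·r², so L_p = L_w − 10·log₁₀(2π·r²).
2π·r² = 1.745e+04 m², 10·log₁₀ of that is 42.418 dB.
L_p = 100 − 42.418 = 57.58 dB.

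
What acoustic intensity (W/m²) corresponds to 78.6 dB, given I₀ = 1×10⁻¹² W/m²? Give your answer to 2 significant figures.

I = I₀·10^(L/10) = 10⁻¹² × 10^(78.6/10) = 10^(-4.140).

7.2e-05 W/m²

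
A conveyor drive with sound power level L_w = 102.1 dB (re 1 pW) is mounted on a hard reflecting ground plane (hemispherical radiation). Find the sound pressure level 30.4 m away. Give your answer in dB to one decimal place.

64.5 dB

The power spreads over a hemisphere of area 2π·r², so L_p = L_w − 10·log₁₀(2π·r²).
2π·r² = 5807 m², 10·log₁₀ of that is 37.639 dB.
L_p = 102.1 − 37.639 = 64.46 dB.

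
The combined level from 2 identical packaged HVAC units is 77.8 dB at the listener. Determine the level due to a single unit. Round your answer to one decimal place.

For N identical incoherent sources L_total = L₁ + 10·log₁₀ N, so L₁ = 77.8 − 10·log₁₀(2) = 77.8 − 3.010.

74.8 dB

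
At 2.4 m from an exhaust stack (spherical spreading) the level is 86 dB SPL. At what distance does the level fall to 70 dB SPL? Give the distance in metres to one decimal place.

Point-source spreading drops the level by 20·log₁₀(r₂/r₁); inverting, r₂/r₁ = 10^(ΔL/20).
r₂ = 2.4·10^((86−70)/20) = 2.4·10^(16.0/20) = 15.14 m.

15.1 m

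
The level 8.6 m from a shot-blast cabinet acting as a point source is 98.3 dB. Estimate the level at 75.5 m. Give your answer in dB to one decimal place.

79.4 dB

Point-source attenuation: ΔL = 20·log₁₀(r₂/r₁) = 20·log₁₀(75.5/8.6) = 18.869 dB.
L₂ = 98.3 − 20·log₁₀(75.5/8.6) = 98.3 − 18.869 = 79.43 dB.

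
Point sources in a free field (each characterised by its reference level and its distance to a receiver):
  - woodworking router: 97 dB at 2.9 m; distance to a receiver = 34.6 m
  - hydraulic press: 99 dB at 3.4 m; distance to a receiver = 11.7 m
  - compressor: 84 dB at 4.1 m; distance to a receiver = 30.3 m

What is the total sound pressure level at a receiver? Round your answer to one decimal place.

Apply inverse-square spreading to bring every level to the receiver, then sum 10^(L/10).
woodworking router: 97 − 20·log₁₀(34.6/2.9) = 97 − 21.53 = 75.47 dB.
hydraulic press: 99 − 20·log₁₀(11.7/3.4) = 99 − 10.73 = 88.27 dB.
compressor: 84 − 20·log₁₀(30.3/4.1) = 84 − 17.37 = 66.63 dB.
Σ 10^(L/10) = 7.106e+08 → L_total = 10·log₁₀(7.106e+08) = 88.52 dB.

88.5 dB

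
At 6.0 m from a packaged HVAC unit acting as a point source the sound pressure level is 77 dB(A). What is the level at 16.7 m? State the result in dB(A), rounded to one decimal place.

For a point source, L₂ = L₁ − 20·log₁₀(r₂/r₁).
L₂ = 77 − 20·log₁₀(16.7/6.0) = 77 − 8.891 = 68.11 dB(A).

68.1 dB(A)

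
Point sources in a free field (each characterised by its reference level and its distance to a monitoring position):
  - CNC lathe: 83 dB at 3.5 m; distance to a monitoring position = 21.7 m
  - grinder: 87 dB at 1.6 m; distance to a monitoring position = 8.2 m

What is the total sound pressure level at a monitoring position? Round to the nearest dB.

First find each source's level at the receiver (point-source: −20·log₁₀(r/r_ref)), then combine on an intensity basis.
CNC lathe: 83 − 20·log₁₀(21.7/3.5) = 83 − 15.85 = 67.15 dB.
grinder: 87 − 20·log₁₀(8.2/1.6) = 87 − 14.19 = 72.81 dB.
Σ 10^(L/10) = 2.427e+07 → L_total = 10·log₁₀(2.427e+07) = 73.85 dB.

74 dB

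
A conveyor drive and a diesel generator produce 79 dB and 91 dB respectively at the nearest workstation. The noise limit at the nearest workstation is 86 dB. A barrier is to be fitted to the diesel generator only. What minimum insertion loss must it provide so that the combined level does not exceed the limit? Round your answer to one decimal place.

6.0 dB

Fixed contribution from the other source: Σ 10^(L/10) = 10^(79/10) = 7.943e+07 (79.00 dB).
The limit corresponds to 10^(86/10) = 3.981e+08; subtracting the fixed part leaves 3.187e+08 for the diesel generator, i.e. 85.03 dB.
Required insertion loss = 91 − 85.03 = 5.97 dB.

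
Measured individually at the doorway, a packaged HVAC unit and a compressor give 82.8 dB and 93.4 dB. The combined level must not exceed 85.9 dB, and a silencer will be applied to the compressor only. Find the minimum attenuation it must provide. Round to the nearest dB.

The untreated sources together contribute 10^(82.8/10) = 1.905e+08, i.e. 82.80 dB.
The limit corresponds to 10^(85.9/10) = 3.890e+08; subtracting the fixed part leaves 1.985e+08 for the compressor, i.e. 82.98 dB.
So the compressor must be reduced from 93.4 to 82.98 dB: IL = 10.42 dB.

10 dB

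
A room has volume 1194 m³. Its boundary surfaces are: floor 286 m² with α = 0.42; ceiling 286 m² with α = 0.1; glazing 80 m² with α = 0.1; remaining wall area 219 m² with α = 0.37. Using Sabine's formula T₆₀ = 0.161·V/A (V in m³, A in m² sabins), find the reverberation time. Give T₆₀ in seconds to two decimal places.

0.81 s

Summing Sᵢαᵢ: 286·0.42 + 286·0.1 + 80·0.1 + 219·0.37 = 237.75 m².
T₆₀ = 0.161 × 1194 / 237.75 = 0.809 s.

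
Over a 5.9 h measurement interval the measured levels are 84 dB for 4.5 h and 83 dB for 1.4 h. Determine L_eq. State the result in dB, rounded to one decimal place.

83.8 dB

The energy average is taken in the linear domain: L_eq = 10·log₁₀[(Σ tᵢ·10^(Lᵢ/10))/T], T = 5.9 h.
Σ tᵢ·10^(Lᵢ/10) = 4.5·10^(84/10) + 1.4·10^(83/10) = 1.410e+09.
L_eq = 10·log₁₀(1.410e+09/5.9) = 83.78 dB.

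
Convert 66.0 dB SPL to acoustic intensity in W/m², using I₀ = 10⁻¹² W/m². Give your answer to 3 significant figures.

I/I₀ = 10^(66.0/10) = 3.981e+06, so I = 3.981e+06 × 10⁻¹² W/m².

3.98e-06 W/m²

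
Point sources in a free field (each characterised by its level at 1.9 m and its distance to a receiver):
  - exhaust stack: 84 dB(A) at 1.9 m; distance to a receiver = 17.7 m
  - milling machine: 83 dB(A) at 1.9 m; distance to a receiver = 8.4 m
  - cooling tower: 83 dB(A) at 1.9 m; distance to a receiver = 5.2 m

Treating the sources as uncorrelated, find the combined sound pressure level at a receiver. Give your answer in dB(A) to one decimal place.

First find each source's level at the receiver (point-source: −20·log₁₀(r/r_ref)), then combine on an intensity basis.
exhaust stack: 84 − 20·log₁₀(17.7/1.9) = 84 − 19.38 = 64.62 dB(A).
milling machine: 83 − 20·log₁₀(8.4/1.9) = 83 − 12.91 = 70.09 dB(A).
cooling tower: 83 − 20·log₁₀(5.2/1.9) = 83 − 8.74 = 74.26 dB(A).
Σ 10^(L/10) = 3.974e+07 → L_total = 10·log₁₀(3.974e+07) = 75.99 dB(A).

76.0 dB(A)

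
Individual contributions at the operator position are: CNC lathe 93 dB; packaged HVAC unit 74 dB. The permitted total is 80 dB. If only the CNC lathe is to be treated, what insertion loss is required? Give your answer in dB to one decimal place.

The untreated sources together contribute 10^(74/10) = 2.512e+07, i.e. 74.00 dB.
To meet 80 dB overall, the treated CNC lathe may contribute at most 10^(80/10) − 2.512e+07 = 7.488e+07, i.e. 78.74 dB.
Required insertion loss = 93 − 78.74 = 14.26 dB.

14.3 dB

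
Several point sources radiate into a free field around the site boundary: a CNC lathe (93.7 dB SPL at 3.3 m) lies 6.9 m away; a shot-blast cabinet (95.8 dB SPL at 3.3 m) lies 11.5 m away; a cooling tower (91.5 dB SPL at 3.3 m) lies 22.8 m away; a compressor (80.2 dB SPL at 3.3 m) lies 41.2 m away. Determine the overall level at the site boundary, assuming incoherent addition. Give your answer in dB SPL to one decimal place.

89.4 dB SPL

First find each source's level at the receiver (point-source: −20·log₁₀(r/r_ref)), then combine on an intensity basis.
CNC lathe: 93.7 − 20·log₁₀(6.9/3.3) = 93.7 − 6.41 = 87.29 dB SPL.
shot-blast cabinet: 95.8 − 20·log₁₀(11.5/3.3) = 95.8 − 10.84 = 84.96 dB SPL.
cooling tower: 91.5 − 20·log₁₀(22.8/3.3) = 91.5 − 16.79 = 74.71 dB SPL.
compressor: 80.2 − 20·log₁₀(41.2/3.3) = 80.2 − 21.93 = 58.27 dB SPL.
Σ 10^(L/10) = 8.795e+08 → L_total = 10·log₁₀(8.795e+08) = 89.44 dB SPL.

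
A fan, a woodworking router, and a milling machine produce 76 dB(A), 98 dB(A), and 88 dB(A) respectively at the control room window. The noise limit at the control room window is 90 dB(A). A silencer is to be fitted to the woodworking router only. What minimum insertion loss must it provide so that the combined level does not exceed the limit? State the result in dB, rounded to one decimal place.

12.8 dB

Fixed contribution from the other sources: Σ 10^(L/10) = 10^(76/10) + 10^(88/10) = 6.708e+08 (88.27 dB(A)).
The limit corresponds to 10^(90/10) = 1.000e+09; subtracting the fixed part leaves 3.292e+08 for the woodworking router, i.e. 85.18 dB(A).
So the woodworking router must be reduced from 98 to 85.18 dB(A): IL = 12.82 dB.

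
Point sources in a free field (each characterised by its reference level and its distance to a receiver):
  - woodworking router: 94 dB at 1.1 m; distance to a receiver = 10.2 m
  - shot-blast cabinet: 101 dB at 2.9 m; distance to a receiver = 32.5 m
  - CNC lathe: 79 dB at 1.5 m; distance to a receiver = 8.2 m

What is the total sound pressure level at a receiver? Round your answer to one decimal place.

First find each source's level at the receiver (point-source: −20·log₁₀(r/r_ref)), then combine on an intensity basis.
woodworking router: 94 − 20·log₁₀(10.2/1.1) = 94 − 19.34 = 74.66 dB.
shot-blast cabinet: 101 − 20·log₁₀(32.5/2.9) = 101 − 20.99 = 80.01 dB.
CNC lathe: 79 − 20·log₁₀(8.2/1.5) = 79 − 14.75 = 64.25 dB.
Σ 10^(L/10) = 1.321e+08 → L_total = 10·log₁₀(1.321e+08) = 81.21 dB.

81.2 dB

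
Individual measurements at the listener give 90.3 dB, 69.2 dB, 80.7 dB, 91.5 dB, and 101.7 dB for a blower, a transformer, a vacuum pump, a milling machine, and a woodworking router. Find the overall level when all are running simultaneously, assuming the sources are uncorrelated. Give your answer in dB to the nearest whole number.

For uncorrelated sources the intensities add, so convert each level to linear form, sum, and take 10·log₁₀ of the total.
Σ 10^(L/10) = 10^(90.3/10) + 10^(69.2/10) + 10^(80.7/10) + 10^(91.5/10) + 10^(101.7/10) = 1.740e+10.
L_total = 10·log₁₀(1.740e+10) = 102.41 dB.

102 dB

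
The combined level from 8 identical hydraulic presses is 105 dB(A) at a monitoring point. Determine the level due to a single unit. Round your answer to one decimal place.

For N identical incoherent sources L_total = L₁ + 10·log₁₀ N, so L₁ = 105 − 10·log₁₀(8) = 105 − 9.031.

96.0 dB(A)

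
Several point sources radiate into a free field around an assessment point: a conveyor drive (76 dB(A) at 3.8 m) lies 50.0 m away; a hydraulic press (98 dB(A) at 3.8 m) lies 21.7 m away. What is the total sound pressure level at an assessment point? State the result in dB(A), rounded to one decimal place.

82.9 dB(A)

First find each source's level at the receiver (point-source: −20·log₁₀(r/r_ref)), then combine on an intensity basis.
conveyor drive: 76 − 20·log₁₀(50.0/3.8) = 76 − 22.38 = 53.62 dB(A).
hydraulic press: 98 − 20·log₁₀(21.7/3.8) = 98 − 15.13 = 82.87 dB(A).
Σ 10^(L/10) = 1.937e+08 → L_total = 10·log₁₀(1.937e+08) = 82.87 dB(A).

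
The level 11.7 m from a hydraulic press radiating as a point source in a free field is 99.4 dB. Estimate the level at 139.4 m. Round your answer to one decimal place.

77.9 dB

For a point source, L₂ = L₁ − 20·log₁₀(r₂/r₁).
L₂ = 99.4 − 20·log₁₀(139.4/11.7) = 99.4 − 21.522 = 77.88 dB.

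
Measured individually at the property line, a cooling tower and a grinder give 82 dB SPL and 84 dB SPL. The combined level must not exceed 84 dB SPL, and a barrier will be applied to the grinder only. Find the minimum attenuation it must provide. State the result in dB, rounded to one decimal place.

4.3 dB

Everything except the grinder sums to 10^(82/10) = 1.585e+08 in linear terms, 82.00 dB SPL.
To meet 84 dB SPL overall, the treated grinder may contribute at most 10^(84/10) − 1.585e+08 = 9.270e+07, i.e. 79.67 dB SPL.
Required insertion loss = 84 − 79.67 = 4.33 dB.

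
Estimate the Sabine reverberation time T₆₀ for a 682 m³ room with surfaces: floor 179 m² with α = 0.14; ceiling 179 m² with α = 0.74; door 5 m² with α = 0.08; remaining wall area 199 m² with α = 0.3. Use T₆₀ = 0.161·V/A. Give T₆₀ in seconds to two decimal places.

0.50 s

Summing Sᵢαᵢ: 179·0.14 + 179·0.74 + 5·0.08 + 199·0.3 = 217.62 m².
T₆₀ = 0.161 × 682 / 217.62 = 0.505 s.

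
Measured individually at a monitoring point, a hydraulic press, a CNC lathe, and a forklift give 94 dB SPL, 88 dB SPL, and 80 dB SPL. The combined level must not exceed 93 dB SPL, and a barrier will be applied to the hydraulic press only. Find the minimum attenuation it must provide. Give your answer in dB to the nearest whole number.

The untreated sources together contribute 10^(88/10) + 10^(80/10) = 7.310e+08, i.e. 88.64 dB SPL.
The limit corresponds to 10^(93/10) = 1.995e+09; subtracting the fixed part leaves 1.264e+09 for the hydraulic press, i.e. 91.02 dB SPL.
Required insertion loss = 94 − 91.02 = 2.98 dB.

3 dB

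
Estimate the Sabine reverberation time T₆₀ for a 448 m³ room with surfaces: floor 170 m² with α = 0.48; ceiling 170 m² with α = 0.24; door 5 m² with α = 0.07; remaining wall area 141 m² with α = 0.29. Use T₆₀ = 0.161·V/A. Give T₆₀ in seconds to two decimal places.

Total absorption A = 170·0.48 + 170·0.24 + 5·0.07 + 141·0.29 = 163.64 m² sabins.
T₆₀ = 0.161·V/A = 0.161·448/163.64 = 0.441 s.

0.44 s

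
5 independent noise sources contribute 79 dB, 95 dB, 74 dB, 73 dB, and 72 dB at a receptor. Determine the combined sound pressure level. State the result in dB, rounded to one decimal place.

Incoherent sources combine by intensity addition: L_total = 10·log₁₀(Σ 10^(L_i/10)).
Σ 10^(L/10) = 10^(79/10) + 10^(95/10) + 10^(74/10) + 10^(73/10) + 10^(72/10) = 3.303e+09.
L_total = 10·log₁₀(3.303e+09) = 95.19 dB.

95.2 dB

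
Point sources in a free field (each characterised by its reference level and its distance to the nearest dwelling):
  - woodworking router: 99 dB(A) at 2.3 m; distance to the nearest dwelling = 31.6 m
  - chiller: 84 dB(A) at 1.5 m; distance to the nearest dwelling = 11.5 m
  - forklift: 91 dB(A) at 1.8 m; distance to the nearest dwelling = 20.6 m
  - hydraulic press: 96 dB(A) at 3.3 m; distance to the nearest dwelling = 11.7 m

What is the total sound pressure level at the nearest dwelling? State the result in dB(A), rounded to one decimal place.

First find each source's level at the receiver (point-source: −20·log₁₀(r/r_ref)), then combine on an intensity basis.
woodworking router: 99 − 20·log₁₀(31.6/2.3) = 99 − 22.76 = 76.24 dB(A).
chiller: 84 − 20·log₁₀(11.5/1.5) = 84 − 17.69 = 66.31 dB(A).
forklift: 91 − 20·log₁₀(20.6/1.8) = 91 − 21.17 = 69.83 dB(A).
hydraulic press: 96 − 20·log₁₀(11.7/3.3) = 96 − 10.99 = 85.01 dB(A).
Σ 10^(L/10) = 3.727e+08 → L_total = 10·log₁₀(3.727e+08) = 85.71 dB(A).

85.7 dB(A)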